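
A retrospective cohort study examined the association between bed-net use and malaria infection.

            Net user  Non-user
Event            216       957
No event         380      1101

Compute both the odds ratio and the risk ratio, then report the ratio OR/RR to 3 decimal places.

Reading the table with exposure as columns: a = 216 (Net user, case), b = 380 (Net user, non-case), c = 957 (Non-user, case), d = 1101.
OR = (216·1101)/(380·957) = 237816/363660 = 0.65395
Risk in exposed = 216/596 = 0.36242; risk in unexposed = 957/2058 = 0.46501; RR = 0.77937
OR/RR = 0.65395 / 0.77937 = 0.83908
The outcome is not rare, so the OR lies further from 1 than the RR.

0.839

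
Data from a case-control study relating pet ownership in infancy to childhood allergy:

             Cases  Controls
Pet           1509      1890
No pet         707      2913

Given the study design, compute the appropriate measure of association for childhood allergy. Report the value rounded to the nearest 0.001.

Cells: a = 1509, b = 1890, c = 707, d = 2913.
This is a case-control study: participants were sampled on outcome status, so risks in the source population cannot be estimated directly — relative risk is not valid here. The odds ratio is the appropriate measure.
OR = (a·d)/(b·c) = (1509 × 2913) / (1890 × 707) = 4395717 / 1336230 = 3.28964

3.290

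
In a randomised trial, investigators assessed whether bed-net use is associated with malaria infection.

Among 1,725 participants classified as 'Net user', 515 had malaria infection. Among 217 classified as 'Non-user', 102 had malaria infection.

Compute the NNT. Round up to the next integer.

Risk in treated group = 515/1725 = 0.29855; risk in control = 102/217 = 0.47005.
Absolute risk reduction = 0.47005 − 0.29855 = 0.17150
NNT = 1 / ARR = 1 / 0.17150 = 5.831 → round up → 6

6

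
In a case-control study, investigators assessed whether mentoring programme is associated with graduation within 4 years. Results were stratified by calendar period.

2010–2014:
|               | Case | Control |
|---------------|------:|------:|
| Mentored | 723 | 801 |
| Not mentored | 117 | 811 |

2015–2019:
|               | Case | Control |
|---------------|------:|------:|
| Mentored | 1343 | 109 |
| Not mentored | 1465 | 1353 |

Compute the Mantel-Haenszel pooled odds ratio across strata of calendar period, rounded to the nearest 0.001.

8.790

OR_MH = Σ(aᵢdᵢ/nᵢ) / Σ(bᵢcᵢ/nᵢ), where nᵢ is the stratum total.
Stratum 1 (2010–2014): n = 2452; a·d/n = 723·811/2452 = 239.1325; b·c/n = 801·117/2452 = 38.2206
Stratum 2 (2015–2019): n = 4270; a·d/n = 1343·1353/4270 = 425.5454; b·c/n = 109·1465/4270 = 37.3970
OR_MH = (239.1325 + 425.5454) / (38.2206 + 37.3970) = 664.6780 / 75.6176 = 8.78999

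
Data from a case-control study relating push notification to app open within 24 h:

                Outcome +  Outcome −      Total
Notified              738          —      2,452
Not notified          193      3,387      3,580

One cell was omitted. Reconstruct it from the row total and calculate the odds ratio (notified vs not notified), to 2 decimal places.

The missing cell is in the exposed row: 2452 − 738 = 1714.
So a = 738, b = 1714, c = 193, d = 3387.
OR = (a·d)/(b·c) = (738 × 3387) / (1714 × 193) = 2499606 / 330802 = 7.55620

7.56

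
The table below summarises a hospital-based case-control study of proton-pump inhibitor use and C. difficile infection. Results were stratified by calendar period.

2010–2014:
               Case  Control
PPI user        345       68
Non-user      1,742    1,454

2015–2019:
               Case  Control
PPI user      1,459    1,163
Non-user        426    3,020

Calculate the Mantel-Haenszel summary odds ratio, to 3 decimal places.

7.558

OR_MH = Σ(aᵢdᵢ/nᵢ) / Σ(bᵢcᵢ/nᵢ), where nᵢ is the stratum total.
Stratum 1 (2010–2014): n = 3609; a·d/n = 345·1454/3609 = 138.9942; b·c/n = 68·1742/3609 = 32.8224
Stratum 2 (2015–2019): n = 6068; a·d/n = 1459·3020/6068 = 726.1338; b·c/n = 1163·426/6068 = 81.6477
OR_MH = (138.9942 + 726.1338) / (32.8224 + 81.6477) = 865.1280 / 114.4700 = 7.55768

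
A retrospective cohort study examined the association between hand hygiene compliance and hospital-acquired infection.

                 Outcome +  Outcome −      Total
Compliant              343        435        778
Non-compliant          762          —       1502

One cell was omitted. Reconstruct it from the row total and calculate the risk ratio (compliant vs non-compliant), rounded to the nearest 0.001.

0.869

The missing cell is in the unexposed row: 1502 − 762 = 740.
So a = 343, b = 435, c = 762, d = 740.
RR = [a/(a+b)] / [c/(c+d)] = (343/778) / (762/1502) = 0.44087/0.50732 = 0.86902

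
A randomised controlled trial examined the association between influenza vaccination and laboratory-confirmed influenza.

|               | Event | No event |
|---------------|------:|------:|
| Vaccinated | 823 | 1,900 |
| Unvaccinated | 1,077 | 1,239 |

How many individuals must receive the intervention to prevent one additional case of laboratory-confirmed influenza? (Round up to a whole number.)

Risk in treated group = 823/2723 = 0.30224; risk in control = 1077/2316 = 0.46503.
Absolute risk reduction = 0.46503 − 0.30224 = 0.16279
NNT = 1 / ARR = 1 / 0.16279 = 6.143 → round up → 7

7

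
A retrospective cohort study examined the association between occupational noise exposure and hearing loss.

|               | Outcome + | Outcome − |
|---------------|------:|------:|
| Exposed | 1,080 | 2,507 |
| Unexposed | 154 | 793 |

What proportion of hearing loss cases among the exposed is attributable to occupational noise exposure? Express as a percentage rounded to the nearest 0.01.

Cells: a = 1080, b = 2507, c = 154, d = 793.
Risk in exposed = 1080/3587 = 0.30109; risk in unexposed = 154/947 = 0.16262.
RR = 0.30109/0.16262 = 1.85149
AR% = (RR − 1)/RR × 100 = (1.85149 − 1)/1.85149 × 100 = 45.9895%

45.99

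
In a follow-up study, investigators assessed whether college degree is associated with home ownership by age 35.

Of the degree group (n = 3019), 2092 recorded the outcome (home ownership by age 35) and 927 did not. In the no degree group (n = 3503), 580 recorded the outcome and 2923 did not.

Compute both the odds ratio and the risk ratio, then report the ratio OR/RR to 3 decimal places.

2.718

From the description: a = 2092, b = 927, c = 580, d = 2923.
OR = (2092·2923)/(927·580) = 6114916/537660 = 11.37320
Risk in exposed = 2092/3019 = 0.69294; risk in unexposed = 580/3503 = 0.16557; RR = 4.18515
OR/RR = 11.37320 / 4.18515 = 2.71752
The outcome is not rare, so the OR lies further from 1 than the RR.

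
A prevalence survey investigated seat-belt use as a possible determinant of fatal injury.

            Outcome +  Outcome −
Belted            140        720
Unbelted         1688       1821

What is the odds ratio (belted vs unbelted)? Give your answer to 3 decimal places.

Cells: a = 140, b = 720, c = 1688, d = 1821.
OR = (a·d)/(b·c) = (140 × 1821) / (720 × 1688) = 254940 / 1215360 = 0.20977
Exposure is associated with lower odds of fatal injury (OR = 0.21 < 1).

0.210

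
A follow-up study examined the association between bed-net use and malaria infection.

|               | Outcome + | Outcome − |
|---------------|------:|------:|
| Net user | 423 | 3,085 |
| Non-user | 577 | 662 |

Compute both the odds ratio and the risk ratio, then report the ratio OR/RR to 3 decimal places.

0.608

Cells: a = 423, b = 3085, c = 577, d = 662.
OR = (423·662)/(3085·577) = 280026/1780045 = 0.15731
Risk in exposed = 423/3508 = 0.12058; risk in unexposed = 577/1239 = 0.46570; RR = 0.25893
OR/RR = 0.15731 / 0.25893 = 0.60756
The outcome is not rare, so the OR lies further from 1 than the RR.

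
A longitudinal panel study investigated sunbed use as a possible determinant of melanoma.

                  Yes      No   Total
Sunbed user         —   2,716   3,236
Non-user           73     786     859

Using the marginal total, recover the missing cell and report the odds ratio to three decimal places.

The missing cell is in the exposed row: 3236 − 2716 = 520.
So a = 520, b = 2716, c = 73, d = 786.
OR = (a·d)/(b·c) = (520 × 786) / (2716 × 73) = 408720 / 198268 = 2.06145

2.061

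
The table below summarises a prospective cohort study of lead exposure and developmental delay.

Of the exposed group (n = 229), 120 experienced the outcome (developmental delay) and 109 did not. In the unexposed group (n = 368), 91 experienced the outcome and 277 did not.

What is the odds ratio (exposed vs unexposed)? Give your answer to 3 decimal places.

3.351

From the description: a = 120, b = 109, c = 91, d = 277.
OR = (a·d)/(b·c) = (120 × 277) / (109 × 91) = 33240 / 9919 = 3.35114
The odds of developmental delay are about 3.35 times as high in the exposed group.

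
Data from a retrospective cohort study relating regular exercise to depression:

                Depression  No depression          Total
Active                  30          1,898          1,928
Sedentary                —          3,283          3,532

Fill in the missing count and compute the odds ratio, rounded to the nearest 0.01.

The missing cell is in the unexposed row: 3532 − 3283 = 249.
So a = 30, b = 1898, c = 249, d = 3283.
OR = (a·d)/(b·c) = (30 × 3283) / (1898 × 249) = 98490 / 472602 = 0.20840

0.21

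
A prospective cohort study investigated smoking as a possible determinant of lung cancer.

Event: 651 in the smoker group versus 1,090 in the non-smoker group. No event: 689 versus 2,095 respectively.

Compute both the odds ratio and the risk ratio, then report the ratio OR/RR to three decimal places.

1.279

From the description: a = 651, b = 689, c = 1090, d = 2095.
OR = (651·2095)/(689·1090) = 1363845/751010 = 1.81601
Risk in exposed = 651/1340 = 0.48582; risk in unexposed = 1090/3185 = 0.34223; RR = 1.41958
OR/RR = 1.81601 / 1.41958 = 1.27926
The outcome is not rare, so the OR lies further from 1 than the RR.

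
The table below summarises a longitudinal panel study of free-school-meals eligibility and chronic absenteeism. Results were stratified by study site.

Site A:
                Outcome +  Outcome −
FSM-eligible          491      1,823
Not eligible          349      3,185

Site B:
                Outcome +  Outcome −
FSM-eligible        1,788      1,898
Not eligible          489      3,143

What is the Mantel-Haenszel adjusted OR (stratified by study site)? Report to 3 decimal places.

OR_MH = Σ(aᵢdᵢ/nᵢ) / Σ(bᵢcᵢ/nᵢ), where nᵢ is the stratum total.
Stratum 1 (Site A): n = 5848; a·d/n = 491·3185/5848 = 267.4136; b·c/n = 1823·349/5848 = 108.7939
Stratum 2 (Site B): n = 7318; a·d/n = 1788·3143/7318 = 767.9262; b·c/n = 1898·489/7318 = 126.8273
OR_MH = (267.4136 + 767.9262) / (108.7939 + 126.8273) = 1035.3399 / 235.6212 = 4.39409

4.394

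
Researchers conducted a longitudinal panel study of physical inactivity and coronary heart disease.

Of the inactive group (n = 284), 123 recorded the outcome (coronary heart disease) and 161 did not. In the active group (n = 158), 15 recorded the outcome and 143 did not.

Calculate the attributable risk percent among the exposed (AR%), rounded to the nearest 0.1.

From the description: a = 123, b = 161, c = 15, d = 143.
Risk in exposed = 123/284 = 0.43310; risk in unexposed = 15/158 = 0.09494.
RR = 0.43310/0.09494 = 4.56197
AR% = (RR − 1)/RR × 100 = (4.56197 − 1)/4.56197 × 100 = 78.0797%

78.1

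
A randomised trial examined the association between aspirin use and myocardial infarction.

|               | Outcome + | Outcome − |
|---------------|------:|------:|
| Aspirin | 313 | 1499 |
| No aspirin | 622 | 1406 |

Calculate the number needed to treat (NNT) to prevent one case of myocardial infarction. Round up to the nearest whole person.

8

Risk in treated group = 313/1812 = 0.17274; risk in control = 622/2028 = 0.30671.
Absolute risk reduction = 0.30671 − 0.17274 = 0.13397
NNT = 1 / ARR = 1 / 0.13397 = 7.464 → round up → 8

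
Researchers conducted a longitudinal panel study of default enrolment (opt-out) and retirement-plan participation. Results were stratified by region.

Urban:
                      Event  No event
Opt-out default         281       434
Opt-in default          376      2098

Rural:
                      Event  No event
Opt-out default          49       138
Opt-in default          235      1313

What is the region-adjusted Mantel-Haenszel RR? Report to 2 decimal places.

RR_MH = Σ(aᵢ·n₀ᵢ/nᵢ) / Σ(cᵢ·n₁ᵢ/nᵢ), with n₁ᵢ = aᵢ+bᵢ (exposed), n₀ᵢ = cᵢ+dᵢ (unexposed), nᵢ = n₁ᵢ+n₀ᵢ.
Stratum 1 (Urban): n₁ = 715, n₀ = 2474, n = 3189; a·n₀/n = 281·2474/3189 = 217.9975; c·n₁/n = 376·715/3189 = 84.3023
Stratum 2 (Rural): n₁ = 187, n₀ = 1548, n = 1735; a·n₀/n = 49·1548/1735 = 43.7187; c·n₁/n = 235·187/1735 = 25.3285
RR_MH = (217.9975 + 43.7187) / (84.3023 + 25.3285) = 261.7162 / 109.6308 = 2.38725

2.39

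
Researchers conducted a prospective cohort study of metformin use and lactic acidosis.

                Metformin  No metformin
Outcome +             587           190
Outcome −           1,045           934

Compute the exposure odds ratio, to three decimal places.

2.761

Reading the table with exposure as columns: a = 587 (Metformin, case), b = 1045 (Metformin, non-case), c = 190 (No metformin, case), d = 934.
OR = (a·d)/(b·c) = (587 × 934) / (1045 × 190) = 548258 / 198550 = 2.76131
The odds of lactic acidosis are about 2.76 times as high in the metformin group.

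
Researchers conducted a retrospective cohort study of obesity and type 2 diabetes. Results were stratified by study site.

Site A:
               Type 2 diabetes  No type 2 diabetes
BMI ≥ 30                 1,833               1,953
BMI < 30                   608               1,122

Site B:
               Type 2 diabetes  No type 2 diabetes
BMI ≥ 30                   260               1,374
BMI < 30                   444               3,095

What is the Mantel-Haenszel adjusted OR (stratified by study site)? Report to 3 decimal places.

1.586

OR_MH = Σ(aᵢdᵢ/nᵢ) / Σ(bᵢcᵢ/nᵢ), where nᵢ is the stratum total.
Stratum 1 (Site A): n = 5516; a·d/n = 1833·1122/5516 = 372.8474; b·c/n = 1953·608/5516 = 215.2690
Stratum 2 (Site B): n = 5173; a·d/n = 260·3095/5173 = 155.5577; b·c/n = 1374·444/5173 = 117.9308
OR_MH = (372.8474 + 155.5577) / (215.2690 + 117.9308) = 528.4051 / 333.1998 = 1.58585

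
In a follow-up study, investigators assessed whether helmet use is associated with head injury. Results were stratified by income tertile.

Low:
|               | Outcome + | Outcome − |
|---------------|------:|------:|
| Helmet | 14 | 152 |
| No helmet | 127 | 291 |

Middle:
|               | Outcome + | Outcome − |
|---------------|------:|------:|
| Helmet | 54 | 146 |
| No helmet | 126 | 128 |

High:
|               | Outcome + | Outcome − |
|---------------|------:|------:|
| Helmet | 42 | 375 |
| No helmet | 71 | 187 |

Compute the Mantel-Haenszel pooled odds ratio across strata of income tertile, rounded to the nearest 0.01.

OR_MH = Σ(aᵢdᵢ/nᵢ) / Σ(bᵢcᵢ/nᵢ), where nᵢ is the stratum total.
Stratum 1 (Low): n = 584; a·d/n = 14·291/584 = 6.9760; b·c/n = 152·127/584 = 33.0548
Stratum 2 (Middle): n = 454; a·d/n = 54·128/454 = 15.2247; b·c/n = 146·126/454 = 40.5198
Stratum 3 (High): n = 675; a·d/n = 42·187/675 = 11.6356; b·c/n = 375·71/675 = 39.4444
OR_MH = (6.9760 + 15.2247 + 11.6356) / (33.0548 + 40.5198 + 39.4444) = 33.8363 / 113.0191 = 0.29939

0.30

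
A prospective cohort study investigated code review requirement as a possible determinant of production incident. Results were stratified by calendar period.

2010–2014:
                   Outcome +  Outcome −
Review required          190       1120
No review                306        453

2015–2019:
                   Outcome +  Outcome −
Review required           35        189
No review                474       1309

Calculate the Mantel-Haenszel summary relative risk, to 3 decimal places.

RR_MH = Σ(aᵢ·n₀ᵢ/nᵢ) / Σ(cᵢ·n₁ᵢ/nᵢ), with n₁ᵢ = aᵢ+bᵢ (exposed), n₀ᵢ = cᵢ+dᵢ (unexposed), nᵢ = n₁ᵢ+n₀ᵢ.
Stratum 1 (2010–2014): n₁ = 1310, n₀ = 759, n = 2069; a·n₀/n = 190·759/2069 = 69.7003; c·n₁/n = 306·1310/2069 = 193.7458
Stratum 2 (2015–2019): n₁ = 224, n₀ = 1783, n = 2007; a·n₀/n = 35·1783/2007 = 31.0937; c·n₁/n = 474·224/2007 = 52.9028
RR_MH = (69.7003 + 31.0937) / (193.7458 + 52.9028) = 100.7940 / 246.6486 = 0.40865

0.409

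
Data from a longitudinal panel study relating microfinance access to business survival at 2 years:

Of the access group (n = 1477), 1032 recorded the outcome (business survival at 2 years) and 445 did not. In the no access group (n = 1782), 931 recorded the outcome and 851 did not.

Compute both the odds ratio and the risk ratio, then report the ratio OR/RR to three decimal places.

From the description: a = 1032, b = 445, c = 931, d = 851.
OR = (1032·851)/(445·931) = 878232/414295 = 2.11982
Risk in exposed = 1032/1477 = 0.69871; risk in unexposed = 931/1782 = 0.52245; RR = 1.33739
OR/RR = 2.11982 / 1.33739 = 1.58505
The outcome is not rare, so the OR lies further from 1 than the RR.

1.585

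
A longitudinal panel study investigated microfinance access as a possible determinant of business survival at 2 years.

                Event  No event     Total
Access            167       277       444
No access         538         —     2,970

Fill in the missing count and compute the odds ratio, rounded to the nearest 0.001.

The missing cell is in the unexposed row: 2970 − 538 = 2432.
So a = 167, b = 277, c = 538, d = 2432.
OR = (a·d)/(b·c) = (167 × 2432) / (277 × 538) = 406144 / 149026 = 2.72532

2.725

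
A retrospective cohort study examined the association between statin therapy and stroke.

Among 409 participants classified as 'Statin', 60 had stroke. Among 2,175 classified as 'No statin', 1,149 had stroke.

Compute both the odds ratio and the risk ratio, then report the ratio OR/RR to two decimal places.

0.55

From the description: a = 60, b = 349, c = 1149, d = 1026.
OR = (60·1026)/(349·1149) = 61560/401001 = 0.15352
Risk in exposed = 60/409 = 0.14670; risk in unexposed = 1149/2175 = 0.52828; RR = 0.27769
OR/RR = 0.15352 / 0.27769 = 0.55282
The outcome is not rare, so the OR lies further from 1 than the RR.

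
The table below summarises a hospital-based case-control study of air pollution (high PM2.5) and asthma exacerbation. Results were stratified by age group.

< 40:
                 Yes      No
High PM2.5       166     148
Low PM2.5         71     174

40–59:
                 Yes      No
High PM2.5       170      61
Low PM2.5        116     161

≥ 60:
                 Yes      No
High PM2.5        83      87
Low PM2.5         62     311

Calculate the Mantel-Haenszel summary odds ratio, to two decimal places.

3.59

OR_MH = Σ(aᵢdᵢ/nᵢ) / Σ(bᵢcᵢ/nᵢ), where nᵢ is the stratum total.
Stratum 1 (< 40): n = 559; a·d/n = 166·174/559 = 51.6708; b·c/n = 148·71/559 = 18.7979
Stratum 2 (40–59): n = 508; a·d/n = 170·161/508 = 53.8780; b·c/n = 61·116/508 = 13.9291
Stratum 3 (≥ 60): n = 543; a·d/n = 83·311/543 = 47.5378; b·c/n = 87·62/543 = 9.9337
OR_MH = (51.6708 + 53.8780 + 47.5378) / (18.7979 + 13.9291 + 9.9337) = 153.0865 / 42.6607 = 3.58847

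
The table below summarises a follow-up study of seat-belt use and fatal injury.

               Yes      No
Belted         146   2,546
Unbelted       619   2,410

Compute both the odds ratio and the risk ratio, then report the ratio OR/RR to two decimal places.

Cells: a = 146, b = 2546, c = 619, d = 2410.
OR = (146·2410)/(2546·619) = 351860/1575974 = 0.22327
Risk in exposed = 146/2692 = 0.05423; risk in unexposed = 619/3029 = 0.20436; RR = 0.26539
OR/RR = 0.22327 / 0.26539 = 0.84127
The outcome is not rare, so the OR lies further from 1 than the RR.

0.84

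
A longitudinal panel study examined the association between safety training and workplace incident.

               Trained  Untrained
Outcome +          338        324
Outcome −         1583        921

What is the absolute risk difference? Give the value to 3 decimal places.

Reading the table with exposure as columns: a = 338 (Trained, case), b = 1583 (Trained, non-case), c = 324 (Untrained, case), d = 921.
Risk in exposed = 338/1921 = 0.175950; risk in unexposed = 324/1245 = 0.260241.
Risk difference = 0.175950 − 0.260241 = -0.084291

-0.084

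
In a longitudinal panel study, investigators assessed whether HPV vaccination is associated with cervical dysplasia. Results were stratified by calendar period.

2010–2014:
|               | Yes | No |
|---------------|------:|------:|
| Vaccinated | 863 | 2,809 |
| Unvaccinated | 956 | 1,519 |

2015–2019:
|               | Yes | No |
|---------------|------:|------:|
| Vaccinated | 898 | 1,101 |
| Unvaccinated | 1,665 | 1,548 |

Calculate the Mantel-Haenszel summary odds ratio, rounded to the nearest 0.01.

OR_MH = Σ(aᵢdᵢ/nᵢ) / Σ(bᵢcᵢ/nᵢ), where nᵢ is the stratum total.
Stratum 1 (2010–2014): n = 6147; a·d/n = 863·1519/6147 = 213.2580; b·c/n = 2809·956/6147 = 436.8642
Stratum 2 (2015–2019): n = 5212; a·d/n = 898·1548/5212 = 266.7122; b·c/n = 1101·1665/5212 = 351.7201
OR_MH = (213.2580 + 266.7122) / (436.8642 + 351.7201) = 479.9702 / 788.5842 = 0.60865

0.61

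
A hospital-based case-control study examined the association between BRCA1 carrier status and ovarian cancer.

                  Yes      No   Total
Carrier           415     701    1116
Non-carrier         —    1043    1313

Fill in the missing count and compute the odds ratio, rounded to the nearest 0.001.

The missing cell is in the unexposed row: 1313 − 1043 = 270.
So a = 415, b = 701, c = 270, d = 1043.
OR = (a·d)/(b·c) = (415 × 1043) / (701 × 270) = 432845 / 189270 = 2.28692

2.287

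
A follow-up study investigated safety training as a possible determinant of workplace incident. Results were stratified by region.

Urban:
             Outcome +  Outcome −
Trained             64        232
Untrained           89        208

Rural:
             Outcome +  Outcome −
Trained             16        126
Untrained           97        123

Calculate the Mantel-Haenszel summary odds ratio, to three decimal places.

0.407

OR_MH = Σ(aᵢdᵢ/nᵢ) / Σ(bᵢcᵢ/nᵢ), where nᵢ is the stratum total.
Stratum 1 (Urban): n = 593; a·d/n = 64·208/593 = 22.4486; b·c/n = 232·89/593 = 34.8196
Stratum 2 (Rural): n = 362; a·d/n = 16·123/362 = 5.4365; b·c/n = 126·97/362 = 33.7624
OR_MH = (22.4486 + 5.4365) / (34.8196 + 33.7624) = 27.8850 / 68.5820 = 0.40659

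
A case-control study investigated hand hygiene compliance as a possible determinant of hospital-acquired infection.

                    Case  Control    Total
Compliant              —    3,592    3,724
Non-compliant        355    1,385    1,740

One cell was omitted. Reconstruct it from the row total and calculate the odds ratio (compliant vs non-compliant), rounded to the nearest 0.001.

The missing cell is in the exposed row: 3724 − 3592 = 132.
So a = 132, b = 3592, c = 355, d = 1385.
OR = (a·d)/(b·c) = (132 × 1385) / (3592 × 355) = 182820 / 1275160 = 0.14337

0.143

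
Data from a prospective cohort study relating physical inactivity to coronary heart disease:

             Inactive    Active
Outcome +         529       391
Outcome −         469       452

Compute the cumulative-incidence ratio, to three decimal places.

Reading the table with exposure as columns: a = 529 (Inactive, case), b = 469 (Inactive, non-case), c = 391 (Active, case), d = 452.
Risk in exposed = 529/998 = 0.53006; risk in unexposed = 391/843 = 0.46382.
RR = 0.53006 / 0.46382 = 1.14282
The risk among the exposed is 1.14 times that among the unexposed.

1.143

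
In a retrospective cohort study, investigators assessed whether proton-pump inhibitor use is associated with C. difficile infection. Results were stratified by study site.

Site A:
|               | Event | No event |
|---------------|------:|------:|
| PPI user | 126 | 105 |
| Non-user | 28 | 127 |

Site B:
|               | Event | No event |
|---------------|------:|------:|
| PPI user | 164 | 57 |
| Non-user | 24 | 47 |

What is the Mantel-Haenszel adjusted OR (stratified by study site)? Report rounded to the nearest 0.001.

5.516

OR_MH = Σ(aᵢdᵢ/nᵢ) / Σ(bᵢcᵢ/nᵢ), where nᵢ is the stratum total.
Stratum 1 (Site A): n = 386; a·d/n = 126·127/386 = 41.4560; b·c/n = 105·28/386 = 7.6166
Stratum 2 (Site B): n = 292; a·d/n = 164·47/292 = 26.3973; b·c/n = 57·24/292 = 4.6849
OR_MH = (41.4560 + 26.3973) / (7.6166 + 4.6849) = 67.8532 / 12.3015 = 5.51584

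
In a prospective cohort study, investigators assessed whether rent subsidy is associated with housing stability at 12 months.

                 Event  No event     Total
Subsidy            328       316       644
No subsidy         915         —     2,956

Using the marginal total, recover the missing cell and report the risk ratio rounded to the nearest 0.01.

The missing cell is in the unexposed row: 2956 − 915 = 2041.
So a = 328, b = 316, c = 915, d = 2041.
RR = [a/(a+b)] / [c/(c+d)] = (328/644) / (915/2956) = 0.50932/0.30954 = 1.64540

1.65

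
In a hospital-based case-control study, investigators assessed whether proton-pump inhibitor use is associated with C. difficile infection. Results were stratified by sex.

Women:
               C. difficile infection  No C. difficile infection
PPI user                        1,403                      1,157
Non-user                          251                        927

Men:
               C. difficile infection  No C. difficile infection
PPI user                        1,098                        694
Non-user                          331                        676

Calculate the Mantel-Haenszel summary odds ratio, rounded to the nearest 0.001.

OR_MH = Σ(aᵢdᵢ/nᵢ) / Σ(bᵢcᵢ/nᵢ), where nᵢ is the stratum total.
Stratum 1 (Women): n = 3738; a·d/n = 1403·927/3738 = 347.9350; b·c/n = 1157·251/3738 = 77.6905
Stratum 2 (Men): n = 2799; a·d/n = 1098·676/2799 = 265.1833; b·c/n = 694·331/2799 = 82.0700
OR_MH = (347.9350 + 265.1833) / (77.6905 + 82.0700) = 613.1183 / 159.7605 = 3.83773

3.838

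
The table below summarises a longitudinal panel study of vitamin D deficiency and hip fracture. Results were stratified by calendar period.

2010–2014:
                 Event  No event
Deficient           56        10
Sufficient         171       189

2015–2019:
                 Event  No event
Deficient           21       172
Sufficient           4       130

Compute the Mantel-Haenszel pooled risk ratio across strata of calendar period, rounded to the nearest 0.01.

RR_MH = Σ(aᵢ·n₀ᵢ/nᵢ) / Σ(cᵢ·n₁ᵢ/nᵢ), with n₁ᵢ = aᵢ+bᵢ (exposed), n₀ᵢ = cᵢ+dᵢ (unexposed), nᵢ = n₁ᵢ+n₀ᵢ.
Stratum 1 (2010–2014): n₁ = 66, n₀ = 360, n = 426; a·n₀/n = 56·360/426 = 47.3239; c·n₁/n = 171·66/426 = 26.4930
Stratum 2 (2015–2019): n₁ = 193, n₀ = 134, n = 327; a·n₀/n = 21·134/327 = 8.6055; c·n₁/n = 4·193/327 = 2.3609
RR_MH = (47.3239 + 8.6055) / (26.4930 + 2.3609) = 55.9294 / 28.8538 = 1.93837

1.94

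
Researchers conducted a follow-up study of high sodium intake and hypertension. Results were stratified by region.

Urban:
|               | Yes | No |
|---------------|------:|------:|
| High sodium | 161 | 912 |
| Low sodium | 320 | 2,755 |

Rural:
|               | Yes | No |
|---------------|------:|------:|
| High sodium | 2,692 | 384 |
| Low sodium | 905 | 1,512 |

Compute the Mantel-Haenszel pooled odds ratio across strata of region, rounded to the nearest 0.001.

6.346

OR_MH = Σ(aᵢdᵢ/nᵢ) / Σ(bᵢcᵢ/nᵢ), where nᵢ is the stratum total.
Stratum 1 (Urban): n = 4148; a·d/n = 161·2755/4148 = 106.9323; b·c/n = 912·320/4148 = 70.3568
Stratum 2 (Rural): n = 5493; a·d/n = 2692·1512/5493 = 740.9984; b·c/n = 384·905/5493 = 63.2660
OR_MH = (106.9323 + 740.9984) / (70.3568 + 63.2660) = 847.9306 / 133.6228 = 6.34570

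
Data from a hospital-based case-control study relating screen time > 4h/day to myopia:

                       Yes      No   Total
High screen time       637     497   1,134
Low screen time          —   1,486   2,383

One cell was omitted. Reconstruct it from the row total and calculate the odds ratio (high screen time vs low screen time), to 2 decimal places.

The missing cell is in the unexposed row: 2383 − 1486 = 897.
So a = 637, b = 497, c = 897, d = 1486.
OR = (a·d)/(b·c) = (637 × 1486) / (497 × 897) = 946582 / 445809 = 2.12329

2.12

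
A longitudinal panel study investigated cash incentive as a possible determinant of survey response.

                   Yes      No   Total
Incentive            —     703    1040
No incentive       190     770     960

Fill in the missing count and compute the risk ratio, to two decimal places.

The missing cell is in the exposed row: 1040 − 703 = 337.
So a = 337, b = 703, c = 190, d = 770.
RR = [a/(a+b)] / [c/(c+d)] = (337/1040) / (190/960) = 0.32404/0.19792 = 1.63725

1.64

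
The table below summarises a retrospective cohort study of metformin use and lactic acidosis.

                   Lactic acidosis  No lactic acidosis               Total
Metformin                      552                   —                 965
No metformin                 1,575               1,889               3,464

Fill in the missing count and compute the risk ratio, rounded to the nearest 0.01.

1.26

The missing cell is in the exposed row: 965 − 552 = 413.
So a = 552, b = 413, c = 1575, d = 1889.
RR = [a/(a+b)] / [c/(c+d)] = (552/965) / (1575/3464) = 0.57202/0.45468 = 1.25808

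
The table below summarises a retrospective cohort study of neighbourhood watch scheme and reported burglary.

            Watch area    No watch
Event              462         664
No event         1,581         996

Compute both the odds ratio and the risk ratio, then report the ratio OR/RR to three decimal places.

Reading the table with exposure as columns: a = 462 (Watch area, case), b = 1581 (Watch area, non-case), c = 664 (No watch, case), d = 996.
OR = (462·996)/(1581·664) = 460152/1049784 = 0.43833
Risk in exposed = 462/2043 = 0.22614; risk in unexposed = 664/1660 = 0.40000; RR = 0.56535
OR/RR = 0.43833 / 0.56535 = 0.77533
The outcome is not rare, so the OR lies further from 1 than the RR.

0.775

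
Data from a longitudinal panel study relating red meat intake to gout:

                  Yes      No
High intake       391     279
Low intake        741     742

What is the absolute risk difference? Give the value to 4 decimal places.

Cells: a = 391, b = 279, c = 741, d = 742.
Risk in exposed = 391/670 = 0.583582; risk in unexposed = 741/1483 = 0.499663.
Risk difference = 0.583582 − 0.499663 = 0.083919

0.0839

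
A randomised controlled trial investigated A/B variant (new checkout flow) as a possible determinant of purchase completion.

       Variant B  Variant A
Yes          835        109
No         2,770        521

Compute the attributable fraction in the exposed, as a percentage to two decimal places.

25.30

Reading the table with exposure as columns: a = 835 (Variant B, case), b = 2770 (Variant B, non-case), c = 109 (Variant A, case), d = 521.
Risk in exposed = 835/3605 = 0.23162; risk in unexposed = 109/630 = 0.17302.
RR = 0.23162/0.17302 = 1.33874
AR% = (RR − 1)/RR × 100 = (1.33874 − 1)/1.33874 × 100 = 25.3027%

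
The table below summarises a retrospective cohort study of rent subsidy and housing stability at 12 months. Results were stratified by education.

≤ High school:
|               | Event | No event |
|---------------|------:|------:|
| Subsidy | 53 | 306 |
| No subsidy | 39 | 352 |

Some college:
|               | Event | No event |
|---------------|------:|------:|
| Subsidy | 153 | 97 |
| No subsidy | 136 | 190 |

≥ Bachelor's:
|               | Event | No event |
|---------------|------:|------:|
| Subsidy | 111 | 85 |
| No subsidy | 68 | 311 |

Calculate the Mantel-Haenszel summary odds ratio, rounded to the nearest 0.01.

2.77

OR_MH = Σ(aᵢdᵢ/nᵢ) / Σ(bᵢcᵢ/nᵢ), where nᵢ is the stratum total.
Stratum 1 (≤ High school): n = 750; a·d/n = 53·352/750 = 24.8747; b·c/n = 306·39/750 = 15.9120
Stratum 2 (Some college): n = 576; a·d/n = 153·190/576 = 50.4688; b·c/n = 97·136/576 = 22.9028
Stratum 3 (≥ Bachelor's): n = 575; a·d/n = 111·311/575 = 60.0365; b·c/n = 85·68/575 = 10.0522
OR_MH = (24.8747 + 50.4688 + 60.0365) / (15.9120 + 22.9028 + 10.0522) = 135.3799 / 48.8670 = 2.77038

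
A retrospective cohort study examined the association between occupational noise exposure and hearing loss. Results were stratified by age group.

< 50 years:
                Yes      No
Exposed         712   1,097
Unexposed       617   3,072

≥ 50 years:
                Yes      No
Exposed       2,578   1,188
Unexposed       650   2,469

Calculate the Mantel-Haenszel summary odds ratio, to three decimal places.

OR_MH = Σ(aᵢdᵢ/nᵢ) / Σ(bᵢcᵢ/nᵢ), where nᵢ is the stratum total.
Stratum 1 (< 50 years): n = 5498; a·d/n = 712·3072/5498 = 397.8290; b·c/n = 1097·617/5498 = 123.1082
Stratum 2 (≥ 50 years): n = 6885; a·d/n = 2578·2469/6885 = 924.4854; b·c/n = 1188·650/6885 = 112.1569
OR_MH = (397.8290 + 924.4854) / (123.1082 + 112.1569) = 1322.3144 / 235.2651 = 5.62053

5.621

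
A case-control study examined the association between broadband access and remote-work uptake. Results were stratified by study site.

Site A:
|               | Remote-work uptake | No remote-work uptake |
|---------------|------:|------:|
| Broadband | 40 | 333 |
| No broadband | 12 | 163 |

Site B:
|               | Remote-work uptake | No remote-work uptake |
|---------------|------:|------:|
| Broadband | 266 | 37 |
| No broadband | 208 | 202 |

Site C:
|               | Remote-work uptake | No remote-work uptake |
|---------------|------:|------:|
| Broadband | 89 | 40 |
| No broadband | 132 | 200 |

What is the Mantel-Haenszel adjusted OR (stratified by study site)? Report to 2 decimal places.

4.26

OR_MH = Σ(aᵢdᵢ/nᵢ) / Σ(bᵢcᵢ/nᵢ), where nᵢ is the stratum total.
Stratum 1 (Site A): n = 548; a·d/n = 40·163/548 = 11.8978; b·c/n = 333·12/548 = 7.2920
Stratum 2 (Site B): n = 713; a·d/n = 266·202/713 = 75.3604; b·c/n = 37·208/713 = 10.7938
Stratum 3 (Site C): n = 461; a·d/n = 89·200/461 = 38.6117; b·c/n = 40·132/461 = 11.4534
OR_MH = (11.8978 + 75.3604 + 38.6117) / (7.2920 + 10.7938 + 11.4534) = 125.8700 / 29.5392 = 4.26112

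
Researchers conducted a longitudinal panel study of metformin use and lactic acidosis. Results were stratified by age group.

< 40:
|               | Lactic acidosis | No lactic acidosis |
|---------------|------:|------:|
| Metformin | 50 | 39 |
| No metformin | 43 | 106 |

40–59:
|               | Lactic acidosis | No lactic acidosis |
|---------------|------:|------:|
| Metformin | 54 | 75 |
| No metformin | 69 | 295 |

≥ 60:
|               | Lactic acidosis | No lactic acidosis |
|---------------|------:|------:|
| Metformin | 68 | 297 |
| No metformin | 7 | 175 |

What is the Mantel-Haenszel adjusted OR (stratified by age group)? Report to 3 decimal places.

3.576

OR_MH = Σ(aᵢdᵢ/nᵢ) / Σ(bᵢcᵢ/nᵢ), where nᵢ is the stratum total.
Stratum 1 (< 40): n = 238; a·d/n = 50·106/238 = 22.2689; b·c/n = 39·43/238 = 7.0462
Stratum 2 (40–59): n = 493; a·d/n = 54·295/493 = 32.3124; b·c/n = 75·69/493 = 10.4970
Stratum 3 (≥ 60): n = 547; a·d/n = 68·175/547 = 21.7550; b·c/n = 297·7/547 = 3.8007
OR_MH = (22.2689 + 32.3124 + 21.7550) / (7.0462 + 10.4970 + 3.8007) = 76.3363 / 21.3439 = 3.57649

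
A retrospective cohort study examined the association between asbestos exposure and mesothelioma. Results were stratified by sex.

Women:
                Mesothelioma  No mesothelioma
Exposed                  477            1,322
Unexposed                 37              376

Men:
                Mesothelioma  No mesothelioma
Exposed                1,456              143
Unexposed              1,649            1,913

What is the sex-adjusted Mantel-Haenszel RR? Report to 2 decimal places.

RR_MH = Σ(aᵢ·n₀ᵢ/nᵢ) / Σ(cᵢ·n₁ᵢ/nᵢ), with n₁ᵢ = aᵢ+bᵢ (exposed), n₀ᵢ = cᵢ+dᵢ (unexposed), nᵢ = n₁ᵢ+n₀ᵢ.
Stratum 1 (Women): n₁ = 1799, n₀ = 413, n = 2212; a·n₀/n = 477·413/2212 = 89.0601; c·n₁/n = 37·1799/2212 = 30.0918
Stratum 2 (Men): n₁ = 1599, n₀ = 3562, n = 5161; a·n₀/n = 1456·3562/5161 = 1004.8967; c·n₁/n = 1649·1599/5161 = 510.8992
RR_MH = (89.0601 + 1004.8967) / (30.0918 + 510.8992) = 1093.9569 / 540.9910 = 2.02213

2.02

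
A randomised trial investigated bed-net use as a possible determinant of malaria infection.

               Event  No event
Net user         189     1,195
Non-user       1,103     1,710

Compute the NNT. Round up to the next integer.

Risk in treated group = 189/1384 = 0.13656; risk in control = 1103/2813 = 0.39211.
Absolute risk reduction = 0.39211 − 0.13656 = 0.25555
NNT = 1 / ARR = 1 / 0.25555 = 3.913 → round up → 4

4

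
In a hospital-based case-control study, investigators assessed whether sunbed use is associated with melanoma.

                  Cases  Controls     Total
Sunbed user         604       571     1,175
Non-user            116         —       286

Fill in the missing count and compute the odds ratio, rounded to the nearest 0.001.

1.550

The missing cell is in the unexposed row: 286 − 116 = 170.
So a = 604, b = 571, c = 116, d = 170.
OR = (a·d)/(b·c) = (604 × 170) / (571 × 116) = 102680 / 66236 = 1.55021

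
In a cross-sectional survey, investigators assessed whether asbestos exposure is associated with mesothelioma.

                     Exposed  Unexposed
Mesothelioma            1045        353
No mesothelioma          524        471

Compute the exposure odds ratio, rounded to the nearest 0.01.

2.66

Reading the table with exposure as columns: a = 1045 (Exposed, case), b = 524 (Exposed, non-case), c = 353 (Unexposed, case), d = 471.
OR = (a·d)/(b·c) = (1045 × 471) / (524 × 353) = 492195 / 184972 = 2.66092
The odds of mesothelioma are about 2.66 times as high in the exposed group.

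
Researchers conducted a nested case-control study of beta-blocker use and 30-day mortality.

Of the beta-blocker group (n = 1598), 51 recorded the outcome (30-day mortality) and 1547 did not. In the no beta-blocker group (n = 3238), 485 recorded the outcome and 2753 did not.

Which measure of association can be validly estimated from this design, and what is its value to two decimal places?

From the description: a = 51, b = 1547, c = 485, d = 2753.
This is a nested case-control study: participants were sampled on outcome status, so risks in the source population cannot be estimated directly — relative risk is not valid here. The odds ratio is the appropriate measure.
OR = (a·d)/(b·c) = (51 × 2753) / (1547 × 485) = 140403 / 750295 = 0.18713

0.19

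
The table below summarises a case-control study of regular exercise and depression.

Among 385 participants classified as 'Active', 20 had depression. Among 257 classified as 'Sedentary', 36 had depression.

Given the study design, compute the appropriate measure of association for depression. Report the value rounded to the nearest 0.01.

From the description: a = 20, b = 365, c = 36, d = 221.
This is a case-control study: participants were sampled on outcome status, so risks in the source population cannot be estimated directly — relative risk is not valid here. The odds ratio is the appropriate measure.
OR = (a·d)/(b·c) = (20 × 221) / (365 × 36) = 4420 / 13140 = 0.33638

0.34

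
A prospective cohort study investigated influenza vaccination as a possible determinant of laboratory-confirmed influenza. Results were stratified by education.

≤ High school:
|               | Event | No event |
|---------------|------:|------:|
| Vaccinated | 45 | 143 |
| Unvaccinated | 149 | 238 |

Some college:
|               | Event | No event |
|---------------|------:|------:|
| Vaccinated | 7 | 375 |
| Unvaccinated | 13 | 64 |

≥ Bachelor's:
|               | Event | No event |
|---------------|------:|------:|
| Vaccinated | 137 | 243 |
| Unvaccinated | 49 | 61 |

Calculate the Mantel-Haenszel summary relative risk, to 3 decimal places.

RR_MH = Σ(aᵢ·n₀ᵢ/nᵢ) / Σ(cᵢ·n₁ᵢ/nᵢ), with n₁ᵢ = aᵢ+bᵢ (exposed), n₀ᵢ = cᵢ+dᵢ (unexposed), nᵢ = n₁ᵢ+n₀ᵢ.
Stratum 1 (≤ High school): n₁ = 188, n₀ = 387, n = 575; a·n₀/n = 45·387/575 = 30.2870; c·n₁/n = 149·188/575 = 48.7165
Stratum 2 (Some college): n₁ = 382, n₀ = 77, n = 459; a·n₀/n = 7·77/459 = 1.1743; c·n₁/n = 13·382/459 = 10.8192
Stratum 3 (≥ Bachelor's): n₁ = 380, n₀ = 110, n = 490; a·n₀/n = 137·110/490 = 30.7551; c·n₁/n = 49·380/490 = 38.0000
RR_MH = (30.2870 + 1.1743 + 30.7551) / (48.7165 + 10.8192 + 38.0000) = 62.2164 / 97.5357 = 0.63788

0.638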